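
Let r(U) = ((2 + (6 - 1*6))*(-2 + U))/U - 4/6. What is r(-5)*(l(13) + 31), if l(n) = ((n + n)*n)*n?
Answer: 9440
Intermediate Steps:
r(U) = -2/3 + (-4 + 2*U)/U (r(U) = ((2 + (6 - 6))*(-2 + U))/U - 4*1/6 = ((2 + 0)*(-2 + U))/U - 2/3 = (2*(-2 + U))/U - 2/3 = (-4 + 2*U)/U - 2/3 = -2/3 + (-4 + 2*U)/U)
l(n) = 2*n**3 (l(n) = ((2*n)*n)*n = (2*n**2)*n = 2*n**3)
r(-5)*(l(13) + 31) = (4/3 - 4/(-5))*(2*13**3 + 31) = (4/3 - 4*(-1/5))*(2*2197 + 31) = (4/3 + 4/5)*(4394 + 31) = (32/15)*4425 = 9440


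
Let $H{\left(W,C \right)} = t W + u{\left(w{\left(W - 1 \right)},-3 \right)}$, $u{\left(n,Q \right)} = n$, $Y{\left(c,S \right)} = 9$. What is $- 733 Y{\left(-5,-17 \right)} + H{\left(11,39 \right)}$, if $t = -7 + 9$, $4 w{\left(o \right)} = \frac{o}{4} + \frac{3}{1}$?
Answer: $- \frac{52589}{8} \approx -6573.6$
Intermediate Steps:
$w{\left(o \right)} = \frac{3}{4} + \frac{o}{16}$ ($w{\left(o \right)} = \frac{\frac{o}{4} + \frac{3}{1}}{4} = \frac{o \frac{1}{4} + 3 \cdot 1}{4} = \frac{\frac{o}{4} + 3}{4} = \frac{3 + \frac{o}{4}}{4} = \frac{3}{4} + \frac{o}{16}$)
$t = 2$
$H{\left(W,C \right)} = \frac{11}{16} + \frac{33 W}{16}$ ($H{\left(W,C \right)} = 2 W + \left(\frac{3}{4} + \frac{W - 1}{16}\right) = 2 W + \left(\frac{3}{4} + \frac{-1 + W}{16}\right) = 2 W + \left(\frac{3}{4} + \left(- \frac{1}{16} + \frac{W}{16}\right)\right) = 2 W + \left(\frac{11}{16} + \frac{W}{16}\right) = \frac{11}{16} + \frac{33 W}{16}$)
$- 733 Y{\left(-5,-17 \right)} + H{\left(11,39 \right)} = \left(-733\right) 9 + \left(\frac{11}{16} + \frac{33}{16} \cdot 11\right) = -6597 + \left(\frac{11}{16} + \frac{363}{16}\right) = -6597 + \frac{187}{8} = - \frac{52589}{8}$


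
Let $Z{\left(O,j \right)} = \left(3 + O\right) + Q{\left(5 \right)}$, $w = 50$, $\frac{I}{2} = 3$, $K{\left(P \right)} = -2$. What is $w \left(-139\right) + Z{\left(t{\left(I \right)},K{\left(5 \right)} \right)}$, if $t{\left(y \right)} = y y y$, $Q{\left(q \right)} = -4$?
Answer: $-6735$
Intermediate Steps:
$I = 6$ ($I = 2 \cdot 3 = 6$)
$t{\left(y \right)} = y^{3}$ ($t{\left(y \right)} = y^{2} y = y^{3}$)
$Z{\left(O,j \right)} = -1 + O$ ($Z{\left(O,j \right)} = \left(3 + O\right) - 4 = -1 + O$)
$w \left(-139\right) + Z{\left(t{\left(I \right)},K{\left(5 \right)} \right)} = 50 \left(-139\right) - \left(1 - 6^{3}\right) = -6950 + \left(-1 + 216\right) = -6950 + 215 = -6735$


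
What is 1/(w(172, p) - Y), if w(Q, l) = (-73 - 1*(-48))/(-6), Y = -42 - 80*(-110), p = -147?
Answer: -6/52523 ≈ -0.00011424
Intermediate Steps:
Y = 8758 (Y = -42 + 8800 = 8758)
w(Q, l) = 25/6 (w(Q, l) = (-73 + 48)*(-⅙) = -25*(-⅙) = 25/6)
1/(w(172, p) - Y) = 1/(25/6 - 1*8758) = 1/(25/6 - 8758) = 1/(-52523/6) = -6/52523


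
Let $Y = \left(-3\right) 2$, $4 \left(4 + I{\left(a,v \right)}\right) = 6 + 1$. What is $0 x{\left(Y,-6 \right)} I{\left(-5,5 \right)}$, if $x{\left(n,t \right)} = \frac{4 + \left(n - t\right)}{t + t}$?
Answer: $0$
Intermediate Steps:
$I{\left(a,v \right)} = - \frac{9}{4}$ ($I{\left(a,v \right)} = -4 + \frac{6 + 1}{4} = -4 + \frac{1}{4} \cdot 7 = -4 + \frac{7}{4} = - \frac{9}{4}$)
$Y = -6$
$x{\left(n,t \right)} = \frac{4 + n - t}{2 t}$
$0 x{\left(Y,-6 \right)} I{\left(-5,5 \right)} = 0 \frac{4 - 6 - -6}{2 \left(-6\right)} \left(- \frac{9}{4}\right) = 0 \cdot \frac{1}{2} \left(- \frac{1}{6}\right) \left(4 - 6 + 6\right) \left(- \frac{9}{4}\right) = 0 \cdot \frac{1}{2} \left(- \frac{1}{6}\right) 4 \left(- \frac{9}{4}\right) = 0 \left(- \frac{1}{3}\right) \left(- \frac{9}{4}\right) = 0 \left(- \frac{9}{4}\right) = 0$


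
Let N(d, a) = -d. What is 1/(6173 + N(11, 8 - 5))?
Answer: 1/6162 ≈ 0.00016229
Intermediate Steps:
1/(6173 + N(11, 8 - 5)) = 1/(6173 - 1*11) = 1/(6173 - 11) = 1/6162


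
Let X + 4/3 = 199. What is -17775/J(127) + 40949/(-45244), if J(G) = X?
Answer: -2436919057/26829692 ≈ -90.829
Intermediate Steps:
X = 593/3 (X = -4/3 + 199 = 593/3 ≈ 197.67)
J(G) = 593/3
-17775/J(127) + 40949/(-45244) = -17775/593/3 + 40949/(-45244) = -17775*3/593 + 40949*(-1/45244) = -53325/593 - 40949/45244 = -2436919057/26829692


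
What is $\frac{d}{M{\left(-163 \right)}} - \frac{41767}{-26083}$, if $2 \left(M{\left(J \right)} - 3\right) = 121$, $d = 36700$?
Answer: $\frac{1919796609}{3312541} \approx 579.55$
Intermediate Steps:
$M{\left(J \right)} = \frac{127}{2}$ ($M{\left(J \right)} = 3 + \frac{1}{2} \cdot 121 = 3 + \frac{121}{2} = \frac{127}{2}$)
$\frac{d}{M{\left(-163 \right)}} - \frac{41767}{-26083} = \frac{36700}{\frac{127}{2}} - \frac{41767}{-26083} = 36700 \cdot \frac{2}{127} - - \frac{41767}{26083} = \frac{73400}{127} + \frac{41767}{26083} = \frac{1919796609}{3312541}$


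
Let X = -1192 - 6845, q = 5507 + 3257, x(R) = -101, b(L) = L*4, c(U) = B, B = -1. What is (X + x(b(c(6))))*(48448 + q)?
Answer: -465591256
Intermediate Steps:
c(U) = -1
b(L) = 4*L
q = 8764
X = -8037
(X + x(b(c(6))))*(48448 + q) = (-8037 - 101)*(48448 + 8764) = -8138*57212 = -465591256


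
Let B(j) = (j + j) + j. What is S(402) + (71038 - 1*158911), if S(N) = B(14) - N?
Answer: -88233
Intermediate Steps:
B(j) = 3*j (B(j) = 2*j + j = 3*j)
S(N) = 42 - N (S(N) = 3*14 - N = 42 - N)
S(402) + (71038 - 1*158911) = (42 - 1*402) + (71038 - 1*158911) = (42 - 402) + (71038 - 158911) = -360 - 87873 = -88233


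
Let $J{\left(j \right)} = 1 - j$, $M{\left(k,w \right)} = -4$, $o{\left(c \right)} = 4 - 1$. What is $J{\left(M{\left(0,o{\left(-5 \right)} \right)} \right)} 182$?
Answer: $910$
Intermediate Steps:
$o{\left(c \right)} = 3$
$J{\left(M{\left(0,o{\left(-5 \right)} \right)} \right)} 182 = \left(1 - -4\right) 182 = \left(1 + 4\right) 182 = 5 \cdot 182 = 910$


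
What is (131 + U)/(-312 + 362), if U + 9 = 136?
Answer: 129/25 ≈ 5.1600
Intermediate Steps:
U = 127 (U = -9 + 136 = 127)
(131 + U)/(-312 + 362) = (131 + 127)/(-312 + 362) = 258/50 = 258*(1/50) = 129/25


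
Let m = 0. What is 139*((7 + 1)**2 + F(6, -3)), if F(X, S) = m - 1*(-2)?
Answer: 9174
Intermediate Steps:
F(X, S) = 2 (F(X, S) = 0 - 1*(-2) = 0 + 2 = 2)
139*((7 + 1)**2 + F(6, -3)) = 139*((7 + 1)**2 + 2) = 139*(8**2 + 2) = 139*(64 + 2) = 139*66 = 9174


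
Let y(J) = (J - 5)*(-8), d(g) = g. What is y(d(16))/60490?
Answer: -44/30245 ≈ -0.0014548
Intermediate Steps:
y(J) = 40 - 8*J (y(J) = (-5 + J)*(-8) = 40 - 8*J)
y(d(16))/60490 = (40 - 8*16)/60490 = (40 - 128)*(1/60490) = -88*1/60490 = -44/30245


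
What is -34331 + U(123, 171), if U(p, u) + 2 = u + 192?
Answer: -33970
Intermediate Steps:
U(p, u) = 190 + u (U(p, u) = -2 + (u + 192) = -2 + (192 + u) = 190 + u)
-34331 + U(123, 171) = -34331 + (190 + 171) = -34331 + 361 = -33970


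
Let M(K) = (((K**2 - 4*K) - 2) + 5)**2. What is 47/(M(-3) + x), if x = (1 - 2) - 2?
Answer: 47/573 ≈ 0.082024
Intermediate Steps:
M(K) = (3 + K**2 - 4*K)**2 (M(K) = ((-2 + K**2 - 4*K) + 5)**2 = (3 + K**2 - 4*K)**2)
x = -3 (x = -1 - 2 = -3)
47/(M(-3) + x) = 47/((3 + (-3)**2 - 4*(-3))**2 - 3) = 47/((3 + 9 + 12)**2 - 3) = 47/(24**2 - 3) = 47/(576 - 3) = 47/573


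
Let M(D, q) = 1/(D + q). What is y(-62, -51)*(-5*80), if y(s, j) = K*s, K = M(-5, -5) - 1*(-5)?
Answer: 121520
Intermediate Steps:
K = 49/10 (K = 1/(-5 - 5) - 1*(-5) = 1/(-10) + 5 = -⅒ + 5 = 49/10 ≈ 4.9000)
y(s, j) = 49*s/10
y(-62, -51)*(-5*80) = ((49/10)*(-62))*(-5*80) = -1519/5*(-400) = 121520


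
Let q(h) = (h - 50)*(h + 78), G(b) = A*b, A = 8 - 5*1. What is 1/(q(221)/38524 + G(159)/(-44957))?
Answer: 1731923468/2280230505 ≈ 0.75954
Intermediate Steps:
A = 3 (A = 8 - 5 = 3)
G(b) = 3*b
q(h) = (-50 + h)*(78 + h)
1/(q(221)/38524 + G(159)/(-44957)) = 1/((-3900 + 221² + 28*221)/38524 + (3*159)/(-44957)) = 1/((-3900 + 48841 + 6188)*(1/38524) + 477*(-1/44957)) = 1/(51129*(1/38524) - 477/44957) = 1/(51129/38524 - 477/44957) = 1/(2280230505/1731923468) = 1731923468/2280230505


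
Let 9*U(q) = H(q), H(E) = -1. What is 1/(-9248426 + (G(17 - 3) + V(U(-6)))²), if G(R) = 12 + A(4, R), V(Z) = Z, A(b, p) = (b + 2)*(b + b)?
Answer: -81/748831985 ≈ -1.0817e-7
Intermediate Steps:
A(b, p) = 2*b*(2 + b) (A(b, p) = (2 + b)*(2*b) = 2*b*(2 + b))
U(q) = -⅑ (U(q) = (⅑)*(-1) = -⅑)
G(R) = 60 (G(R) = 12 + 2*4*(2 + 4) = 12 + 2*4*6 = 12 + 48 = 60)
1/(-9248426 + (G(17 - 3) + V(U(-6)))²) = 1/(-9248426 + (60 - ⅑)²) = 1/(-9248426 + (539/9)²) = 1/(-9248426 + 290521/81) = 1/(-748831985/81) = -81/748831985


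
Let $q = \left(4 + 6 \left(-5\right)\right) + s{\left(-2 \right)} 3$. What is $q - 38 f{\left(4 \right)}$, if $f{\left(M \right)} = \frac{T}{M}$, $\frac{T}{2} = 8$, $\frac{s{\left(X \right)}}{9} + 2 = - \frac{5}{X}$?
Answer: $- \frac{329}{2} \approx -164.5$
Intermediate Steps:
$s{\left(X \right)} = -18 - \frac{45}{X}$ ($s{\left(X \right)} = -18 + 9 \left(- \frac{5}{X}\right) = -18 - \frac{45}{X}$)
$T = 16$ ($T = 2 \cdot 8 = 16$)
$q = - \frac{25}{2}$ ($q = \left(4 + 6 \left(-5\right)\right) + \left(-18 - \frac{45}{-2}\right) 3 = \left(4 - 30\right) + \left(-18 - - \frac{45}{2}\right) 3 = -26 + \left(-18 + \frac{45}{2}\right) 3 = -26 + \frac{9}{2} \cdot 3 = -26 + \frac{27}{2} = - \frac{25}{2} \approx -12.5$)
$f{\left(M \right)} = \frac{16}{M}$
$q - 38 f{\left(4 \right)} = - \frac{25}{2} - 38 \cdot \frac{16}{4} = - \frac{25}{2} - 38 \cdot 16 \cdot \frac{1}{4} = - \frac{25}{2} - 152 = - \frac{329}{2}$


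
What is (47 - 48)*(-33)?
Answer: 33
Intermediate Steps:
(47 - 48)*(-33) = -1*(-33) = 33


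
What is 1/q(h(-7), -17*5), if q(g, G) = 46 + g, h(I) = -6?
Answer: 1/40 ≈ 0.025000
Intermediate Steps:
1/q(h(-7), -17*5) = 1/(46 - 6) = 1/40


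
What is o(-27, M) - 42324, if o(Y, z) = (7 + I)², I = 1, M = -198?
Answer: -42260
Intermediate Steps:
o(Y, z) = 64 (o(Y, z) = (7 + 1)² = 8² = 64)
o(-27, M) - 42324 = 64 - 42324 = -42260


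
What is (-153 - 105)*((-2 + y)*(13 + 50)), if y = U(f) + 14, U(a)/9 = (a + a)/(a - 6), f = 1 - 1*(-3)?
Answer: 390096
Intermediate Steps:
f = 4 (f = 1 + 3 = 4)
U(a) = 18*a/(-6 + a) (U(a) = 9*((a + a)/(a - 6)) = 9*((2*a)/(-6 + a)) = 9*(2*a/(-6 + a)) = 18*a/(-6 + a))
y = -22 (y = 18*4/(-6 + 4) + 14 = 18*4/(-2) + 14 = 18*4*(-1/2) + 14 = -36 + 14 = -22)
(-153 - 105)*((-2 + y)*(13 + 50)) = (-153 - 105)*((-2 - 22)*(13 + 50)) = -(-6192)*63 = -258*(-1512) = 390096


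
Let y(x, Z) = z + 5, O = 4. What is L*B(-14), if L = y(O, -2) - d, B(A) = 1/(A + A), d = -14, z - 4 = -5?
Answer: -9/14 ≈ -0.64286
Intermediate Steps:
z = -1 (z = 4 - 5 = -1)
y(x, Z) = 4 (y(x, Z) = -1 + 5 = 4)
B(A) = 1/(2*A)
L = 18 (L = 4 - 1*(-14) = 4 + 14 = 18)
L*B(-14) = 18*((½)/(-14)) = 18*((½)*(-1/14)) = 18*(-1/28) = -9/14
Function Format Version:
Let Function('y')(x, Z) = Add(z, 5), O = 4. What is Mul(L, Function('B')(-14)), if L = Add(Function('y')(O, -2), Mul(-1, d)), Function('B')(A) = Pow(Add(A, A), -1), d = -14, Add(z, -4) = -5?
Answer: Rational(-9, 14) ≈ -0.64286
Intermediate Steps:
z = -1 (z = Add(4, -5) = -1)
Function('y')(x, Z) = 4 (Function('y')(x, Z) = Add(-1, 5) = 4)
Function('B')(A) = Mul(Rational(1, 2), Pow(A, -1)) (Function('B')(A) = Pow(Mul(2, A), -1) = Mul(Rational(1, 2), Pow(A, -1)))
L = 18 (L = Add(4, Mul(-1, -14)) = Add(4, 14) = 18)
Mul(L, Function('B')(-14)) = Mul(18, Mul(Rational(1, 2), Pow(-14, -1))) = Mul(18, Mul(Rational(1, 2), Rational(-1, 14))) = Mul(18, Rational(-1, 28)) = Rational(-9, 14)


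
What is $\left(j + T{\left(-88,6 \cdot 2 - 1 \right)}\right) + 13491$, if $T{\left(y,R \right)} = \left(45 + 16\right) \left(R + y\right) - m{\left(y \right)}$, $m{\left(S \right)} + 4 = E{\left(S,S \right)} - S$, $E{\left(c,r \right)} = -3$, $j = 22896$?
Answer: $31609$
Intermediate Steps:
$m{\left(S \right)} = -7 - S$ ($m{\left(S \right)} = -4 - \left(3 + S\right) = -7 - S$)
$T{\left(y,R \right)} = 7 + 61 R + 62 y$ ($T{\left(y,R \right)} = \left(45 + 16\right) \left(R + y\right) - \left(-7 - y\right) = 61 \left(R + y\right) + \left(7 + y\right) = \left(61 R + 61 y\right) + \left(7 + y\right) = 7 + 61 R + 62 y$)
$\left(j + T{\left(-88,6 \cdot 2 - 1 \right)}\right) + 13491 = \left(22896 + \left(7 + 61 \left(6 \cdot 2 - 1\right) + 62 \left(-88\right)\right)\right) + 13491 = \left(22896 + \left(7 + 61 \left(12 - 1\right) - 5456\right)\right) + 13491 = \left(22896 + \left(7 + 61 \cdot 11 - 5456\right)\right) + 13491 = \left(22896 + \left(7 + 671 - 5456\right)\right) + 13491 = \left(22896 - 4778\right) + 13491 = 18118 + 13491 = 31609$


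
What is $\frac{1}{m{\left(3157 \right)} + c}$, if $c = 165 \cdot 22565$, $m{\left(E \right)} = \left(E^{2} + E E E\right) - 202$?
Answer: $\frac{1}{31478400565} \approx 3.1768 \cdot 10^{-11}$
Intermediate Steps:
$m{\left(E \right)} = -202 + E^{2} + E^{3}$ ($m{\left(E \right)} = \left(E^{2} + E^{2} E\right) - 202 = \left(E^{2} + E^{3}\right) - 202 = -202 + E^{2} + E^{3}$)
$c = 3723225$
$\frac{1}{m{\left(3157 \right)} + c} = \frac{1}{\left(-202 + 3157^{2} + 3157^{3}\right) + 3723225} = \frac{1}{\left(-202 + 9966649 + 31464710893\right) + 3723225} = \frac{1}{31474677340 + 3723225} = \frac{1}{31478400565}$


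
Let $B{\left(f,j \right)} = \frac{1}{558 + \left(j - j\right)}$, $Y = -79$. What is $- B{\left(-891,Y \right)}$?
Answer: $- \frac{1}{558} \approx -0.0017921$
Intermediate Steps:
$B{\left(f,j \right)} = \frac{1}{558}$ ($B{\left(f,j \right)} = \frac{1}{558 + 0} = \frac{1}{558}$)
$- B{\left(-891,Y \right)} = \left(-1\right) \frac{1}{558} = - \frac{1}{558}$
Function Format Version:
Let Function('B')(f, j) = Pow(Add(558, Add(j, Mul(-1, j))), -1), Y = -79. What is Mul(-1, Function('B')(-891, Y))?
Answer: Rational(-1, 558) ≈ -0.0017921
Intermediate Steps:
Function('B')(f, j) = Rational(1, 558) (Function('B')(f, j) = Pow(Add(558, 0), -1) = Pow(558, -1) = Rational(1, 558))
Mul(-1, Function('B')(-891, Y)) = Mul(-1, Rational(1, 558)) = Rational(-1, 558)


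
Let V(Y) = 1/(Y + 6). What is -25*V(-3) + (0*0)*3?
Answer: -25/3 ≈ -8.3333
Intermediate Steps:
V(Y) = 1/(6 + Y)
-25*V(-3) + (0*0)*3 = -25/(6 - 3) + (0*0)*3 = -25/3 + 0*3 = -25*⅓ + 0 = -25/3 + 0 = -25/3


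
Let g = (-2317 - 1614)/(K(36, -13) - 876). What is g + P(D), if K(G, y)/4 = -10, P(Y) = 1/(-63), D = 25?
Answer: 246737/57708 ≈ 4.2756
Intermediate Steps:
P(Y) = -1/63
K(G, y) = -40 (K(G, y) = 4*(-10) = -40)
g = 3931/916 (g = (-2317 - 1614)/(-40 - 876) = -3931/(-916) = -3931*(-1/916) = 3931/916 ≈ 4.2915)
g + P(D) = 3931/916 - 1/63 = 246737/57708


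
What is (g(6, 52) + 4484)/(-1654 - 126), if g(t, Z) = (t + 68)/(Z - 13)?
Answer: -17495/6942 ≈ -2.5202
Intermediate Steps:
g(t, Z) = (68 + t)/(-13 + Z)
(g(6, 52) + 4484)/(-1654 - 126) = ((68 + 6)/(-13 + 52) + 4484)/(-1654 - 126) = (74/39 + 4484)/(-1780) = ((1/39)*74 + 4484)*(-1/1780) = (74/39 + 4484)*(-1/1780) = (174950/39)*(-1/1780) = -17495/6942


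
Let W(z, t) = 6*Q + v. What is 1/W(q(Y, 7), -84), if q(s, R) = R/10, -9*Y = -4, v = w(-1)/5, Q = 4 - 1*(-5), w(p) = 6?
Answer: 5/276 ≈ 0.018116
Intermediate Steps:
Q = 9 (Q = 4 + 5 = 9)
v = 6/5 ≈ 1.2000
Y = 4/9 (Y = -⅑*(-4) = 4/9 ≈ 0.44444)
q(s, R) = R/10 (q(s, R) = R*(⅒) = R/10)
W(z, t) = 276/5 (W(z, t) = 6*9 + 6/5 = 54 + 6/5 = 276/5)
1/W(q(Y, 7), -84) = 1/(276/5) = 5/276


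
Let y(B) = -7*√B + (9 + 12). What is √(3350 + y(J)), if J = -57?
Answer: √(3371 - 7*I*√57) ≈ 58.062 - 0.4551*I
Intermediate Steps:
y(B) = 21 - 7*√B (y(B) = -7*√B + 21 = 21 - 7*√B)
√(3350 + y(J)) = √(3350 + (21 - 7*I*√57)) = √(3371 - 7*I*√57)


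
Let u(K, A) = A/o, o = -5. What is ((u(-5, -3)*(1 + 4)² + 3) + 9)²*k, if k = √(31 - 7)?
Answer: 1458*√6 ≈ 3571.4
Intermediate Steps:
u(K, A) = -A/5 (u(K, A) = A/(-5) = A*(-⅕) = -A/5)
k = 2*√6 (k = √24 = 2*√6 ≈ 4.8990)
((u(-5, -3)*(1 + 4)² + 3) + 9)²*k = (((-⅕*(-3))*(1 + 4)² + 3) + 9)²*(2*√6) = (((⅗)*5² + 3) + 9)²*(2*√6) = (((⅗)*25 + 3) + 9)²*(2*√6) = ((15 + 3) + 9)²*(2*√6) = (18 + 9)²*(2*√6) = 27²*(2*√6) = 729*(2*√6) = 1458*√6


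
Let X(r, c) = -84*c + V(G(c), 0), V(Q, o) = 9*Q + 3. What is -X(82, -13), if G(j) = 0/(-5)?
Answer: -1095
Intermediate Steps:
G(j) = 0 (G(j) = 0*(-⅕) = 0)
V(Q, o) = 3 + 9*Q
X(r, c) = 3 - 84*c (X(r, c) = -84*c + (3 + 9*0) = -84*c + (3 + 0) = -84*c + 3 = 3 - 84*c)
-X(82, -13) = -(3 - 84*(-13)) = -(3 + 1092) = -1*1095 = -1095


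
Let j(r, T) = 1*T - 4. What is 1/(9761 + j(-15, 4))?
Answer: 1/9761 ≈ 0.00010245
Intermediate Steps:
j(r, T) = -4 + T (j(r, T) = T - 4 = -4 + T)
1/(9761 + j(-15, 4)) = 1/(9761 + (-4 + 4)) = 1/(9761 + 0) = 1/9761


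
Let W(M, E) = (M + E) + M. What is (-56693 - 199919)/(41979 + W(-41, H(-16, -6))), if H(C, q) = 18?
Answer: -256612/41915 ≈ -6.1222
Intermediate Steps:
W(M, E) = E + 2*M (W(M, E) = (E + M) + M = E + 2*M)
(-56693 - 199919)/(41979 + W(-41, H(-16, -6))) = (-56693 - 199919)/(41979 + (18 + 2*(-41))) = -256612/(41979 + (18 - 82)) = -256612/(41979 - 64) = -256612/41915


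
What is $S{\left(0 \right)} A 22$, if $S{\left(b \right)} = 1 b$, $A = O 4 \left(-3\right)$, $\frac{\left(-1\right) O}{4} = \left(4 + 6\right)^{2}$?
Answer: $0$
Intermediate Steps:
$O = -400$ ($O = - 4 \left(4 + 6\right)^{2} = - 4 \cdot 10^{2} = \left(-4\right) 100 = -400$)
$A = 4800$ ($A = \left(-400\right) 4 \left(-3\right) = \left(-1600\right) \left(-3\right) = 4800$)
$S{\left(b \right)} = b$
$S{\left(0 \right)} A 22 = 0 \cdot 4800 \cdot 22 = 0 \cdot 22 = 0$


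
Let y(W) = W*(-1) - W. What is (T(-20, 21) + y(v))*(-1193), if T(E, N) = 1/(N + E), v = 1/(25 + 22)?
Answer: -53685/47 ≈ -1142.2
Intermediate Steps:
v = 1/47 ≈ 0.021277
y(W) = -2*W (y(W) = -W - W = -2*W)
T(E, N) = 1/(E + N)
(T(-20, 21) + y(v))*(-1193) = (1/(-20 + 21) - 2*1/47)*(-1193) = (1/1 - 2/47)*(-1193) = (1 - 2/47)*(-1193) = (45/47)*(-1193) = -53685/47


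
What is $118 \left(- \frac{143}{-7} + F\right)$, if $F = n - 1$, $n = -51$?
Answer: $- \frac{26078}{7} \approx -3725.4$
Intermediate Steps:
$F = -52$ ($F = -51 - 1 = -52$)
$118 \left(- \frac{143}{-7} + F\right) = 118 \left(- \frac{143}{-7} - 52\right) = 118 \left(\left(-143\right) \left(- \frac{1}{7}\right) - 52\right) = 118 \left(\frac{143}{7} - 52\right) = 118 \left(- \frac{221}{7}\right) = - \frac{26078}{7}$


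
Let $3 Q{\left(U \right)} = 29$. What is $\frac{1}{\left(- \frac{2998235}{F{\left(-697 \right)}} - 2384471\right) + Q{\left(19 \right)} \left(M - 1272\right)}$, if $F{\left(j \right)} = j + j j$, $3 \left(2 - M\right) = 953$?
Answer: $- \frac{1455336}{3492551170369} \approx -4.167 \cdot 10^{-7}$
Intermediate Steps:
$M = - \frac{947}{3}$ ($M = 2 - \frac{953}{3} = - \frac{947}{3} \approx -315.67$)
$Q{\left(U \right)} = \frac{29}{3}$ ($Q{\left(U \right)} = \frac{1}{3} \cdot 29 = \frac{29}{3}$)
$F{\left(j \right)} = j + j^{2}$
$\frac{1}{\left(- \frac{2998235}{F{\left(-697 \right)}} - 2384471\right) + Q{\left(19 \right)} \left(M - 1272\right)} = \frac{1}{\left(- \frac{2998235}{\left(-697\right) \left(1 - 697\right)} - 2384471\right) + \frac{29 \left(- \frac{947}{3} - 1272\right)}{3}} = \frac{1}{\left(- \frac{2998235}{\left(-697\right) \left(-696\right)} - 2384471\right) + \frac{29}{3} \left(- \frac{4763}{3}\right)} = \frac{1}{\left(- \frac{2998235}{485112} - 2384471\right) - \frac{138127}{9}} = \frac{1}{- \frac{1156738493987}{485112} - \frac{138127}{9}} = \frac{1}{- \frac{3492551170369}{1455336}} = - \frac{1455336}{3492551170369}$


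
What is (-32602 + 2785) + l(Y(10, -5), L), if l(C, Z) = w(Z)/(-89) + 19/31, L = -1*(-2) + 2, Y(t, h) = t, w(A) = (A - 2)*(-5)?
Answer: -82263102/2759 ≈ -29816.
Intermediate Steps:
w(A) = 10 - 5*A (w(A) = (-2 + A)*(-5) = 10 - 5*A)
L = 4 (L = 2 + 2 = 4)
l(C, Z) = 1381/2759 + 5*Z/89 (l(C, Z) = (10 - 5*Z)/(-89) + 19/31 = (10 - 5*Z)*(-1/89) + 19*(1/31) = (-10/89 + 5*Z/89) + 19/31 = 1381/2759 + 5*Z/89)
(-32602 + 2785) + l(Y(10, -5), L) = (-32602 + 2785) + (1381/2759 + (5/89)*4) = -29817 + (1381/2759 + 20/89) = -29817 + 2001/2759 = -82263102/2759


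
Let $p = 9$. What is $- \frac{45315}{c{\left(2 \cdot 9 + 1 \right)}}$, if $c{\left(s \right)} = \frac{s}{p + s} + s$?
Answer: $- \frac{66780}{29} \approx -2302.8$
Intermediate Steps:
$c{\left(s \right)} = s + \frac{s}{9 + s}$ ($c{\left(s \right)} = \frac{s}{9 + s} + s = s + \frac{s}{9 + s}$)
$- \frac{45315}{c{\left(2 \cdot 9 + 1 \right)}} = - \frac{45315}{\left(2 \cdot 9 + 1\right) \frac{1}{9 + \left(2 \cdot 9 + 1\right)} \left(10 + \left(2 \cdot 9 + 1\right)\right)} = - \frac{45315}{\left(18 + 1\right) \frac{1}{9 + \left(18 + 1\right)} \left(10 + \left(18 + 1\right)\right)} = - \frac{45315}{19 \frac{1}{9 + 19} \left(10 + 19\right)} = - \frac{45315}{19 \cdot \frac{1}{28} \cdot 29} = - \frac{45315}{\frac{551}{28}} = \left(-45315\right) \frac{28}{551} = - \frac{66780}{29}$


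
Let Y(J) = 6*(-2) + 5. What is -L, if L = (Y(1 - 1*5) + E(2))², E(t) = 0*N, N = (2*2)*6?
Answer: -49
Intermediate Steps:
N = 24 (N = 4*6 = 24)
Y(J) = -7 (Y(J) = -12 + 5 = -7)
E(t) = 0 (E(t) = 0*24 = 0)
L = 49 (L = (-7 + 0)² = (-7)² = 49)
-L = -1*49 = -49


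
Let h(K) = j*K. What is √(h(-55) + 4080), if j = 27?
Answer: √2595 ≈ 50.941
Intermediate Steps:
h(K) = 27*K
√(h(-55) + 4080) = √(27*(-55) + 4080) = √(-1485 + 4080) = √2595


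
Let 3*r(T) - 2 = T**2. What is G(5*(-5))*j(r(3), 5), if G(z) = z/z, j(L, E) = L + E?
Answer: 26/3 ≈ 8.6667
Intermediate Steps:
r(T) = 2/3 + T**2/3
j(L, E) = E + L
G(z) = 1
G(5*(-5))*j(r(3), 5) = 1*(5 + (2/3 + (1/3)*3**2)) = 1*(5 + (2/3 + (1/3)*9)) = 1*(5 + (2/3 + 3)) = 1*(5 + 11/3) = 1*(26/3) = 26/3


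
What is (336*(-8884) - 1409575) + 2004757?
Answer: -2389842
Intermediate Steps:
(336*(-8884) - 1409575) + 2004757 = (-2985024 - 1409575) + 2004757 = -4394599 + 2004757 = -2389842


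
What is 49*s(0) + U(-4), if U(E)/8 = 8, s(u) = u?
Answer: 64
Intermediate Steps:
U(E) = 64 (U(E) = 8*8 = 64)
49*s(0) + U(-4) = 49*0 + 64 = 0 + 64 = 64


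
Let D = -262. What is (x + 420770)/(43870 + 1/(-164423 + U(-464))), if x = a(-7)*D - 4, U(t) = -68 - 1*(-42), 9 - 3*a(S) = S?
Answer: 206894273594/21643132887 ≈ 9.5594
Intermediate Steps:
a(S) = 3 - S/3
U(t) = -26 (U(t) = -68 + 42 = -26)
x = -4204/3 (x = (3 - ⅓*(-7))*(-262) - 4 = (3 + 7/3)*(-262) - 4 = (16/3)*(-262) - 4 = -4192/3 - 4 = -4204/3 ≈ -1401.3)
(x + 420770)/(43870 + 1/(-164423 + U(-464))) = (-4204/3 + 420770)/(43870 + 1/(-164423 - 26)) = 1258106/(3*(43870 + 1/(-164449))) = 1258106/(3*(43870 - 1/164449)) = 1258106/(3*(7214377629/164449)) = (1258106/3)*(164449/7214377629) = 206894273594/21643132887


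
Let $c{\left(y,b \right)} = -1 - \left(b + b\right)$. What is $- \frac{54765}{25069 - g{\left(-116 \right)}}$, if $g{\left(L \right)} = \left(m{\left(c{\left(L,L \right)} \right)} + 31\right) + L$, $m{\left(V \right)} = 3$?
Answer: $- \frac{54765}{25151} \approx -2.1774$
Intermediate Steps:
$c{\left(y,b \right)} = -1 - 2 b$
$g{\left(L \right)} = 34 + L$ ($g{\left(L \right)} = \left(3 + 31\right) + L = 34 + L$)
$- \frac{54765}{25069 - g{\left(-116 \right)}} = - \frac{54765}{25069 - \left(34 - 116\right)} = - \frac{54765}{25069 - -82} = - \frac{54765}{25069 + 82} = - \frac{54765}{25151}$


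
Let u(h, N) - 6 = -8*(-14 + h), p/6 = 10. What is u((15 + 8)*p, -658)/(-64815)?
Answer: 10922/64815 ≈ 0.16851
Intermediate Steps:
p = 60 (p = 6*10 = 60)
u(h, N) = 118 - 8*h (u(h, N) = 6 - 8*(-14 + h) = 6 + (112 - 8*h) = 118 - 8*h)
u((15 + 8)*p, -658)/(-64815) = (118 - 8*(15 + 8)*60)/(-64815) = (118 - 184*60)*(-1/64815) = (118 - 8*1380)*(-1/64815) = (118 - 11040)*(-1/64815) = -10922*(-1/64815) = 10922/64815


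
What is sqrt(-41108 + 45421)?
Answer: sqrt(4313) ≈ 65.673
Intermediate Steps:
sqrt(-41108 + 45421) = sqrt(4313)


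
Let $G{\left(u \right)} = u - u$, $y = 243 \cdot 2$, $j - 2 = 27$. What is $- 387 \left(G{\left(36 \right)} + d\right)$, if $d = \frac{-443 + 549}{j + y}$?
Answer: $- \frac{41022}{515} \approx -79.654$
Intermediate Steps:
$j = 29$ ($j = 2 + 27 = 29$)
$y = 486$
$G{\left(u \right)} = 0$
$d = \frac{106}{515}$ ($d = \frac{-443 + 549}{29 + 486} = \frac{106}{515} \approx 0.20583$)
$- 387 \left(G{\left(36 \right)} + d\right) = - 387 \left(0 + \frac{106}{515}\right) = \left(-387\right) \frac{106}{515} = - \frac{41022}{515}$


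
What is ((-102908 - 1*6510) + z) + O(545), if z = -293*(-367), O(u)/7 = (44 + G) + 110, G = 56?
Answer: -417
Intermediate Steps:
O(u) = 1470 (O(u) = 7*((44 + 56) + 110) = 7*(100 + 110) = 7*210 = 1470)
z = 107531
((-102908 - 1*6510) + z) + O(545) = ((-102908 - 1*6510) + 107531) + 1470 = ((-102908 - 6510) + 107531) + 1470 = (-109418 + 107531) + 1470 = -1887 + 1470 = -417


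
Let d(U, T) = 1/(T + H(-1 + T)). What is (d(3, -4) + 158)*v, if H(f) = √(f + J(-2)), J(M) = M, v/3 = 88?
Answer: 958320/23 - 264*I*√7/23 ≈ 41666.0 - 30.369*I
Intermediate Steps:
v = 264 (v = 3*88 = 264)
H(f) = √(-2 + f) (H(f) = √(f - 2) = √(-2 + f))
d(U, T) = 1/(T + √(-3 + T)) (d(U, T) = 1/(T + √(-2 + (-1 + T))) = 1/(T + √(-3 + T)))
(d(3, -4) + 158)*v = (1/(-4 + √(-3 - 4)) + 158)*264 = (1/(-4 + √(-7)) + 158)*264 = (1/(-4 + I*√7) + 158)*264 = (158 + 1/(-4 + I*√7))*264 = 41712 + 264/(-4 + I*√7)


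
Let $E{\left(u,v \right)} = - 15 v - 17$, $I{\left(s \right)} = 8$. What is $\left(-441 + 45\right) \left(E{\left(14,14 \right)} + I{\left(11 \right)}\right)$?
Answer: $86724$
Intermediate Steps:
$E{\left(u,v \right)} = -17 - 15 v$
$\left(-441 + 45\right) \left(E{\left(14,14 \right)} + I{\left(11 \right)}\right) = \left(-441 + 45\right) \left(\left(-17 - 210\right) + 8\right) = - 396 \left(\left(-17 - 210\right) + 8\right) = - 396 \left(-227 + 8\right) = \left(-396\right) \left(-219\right) = 86724$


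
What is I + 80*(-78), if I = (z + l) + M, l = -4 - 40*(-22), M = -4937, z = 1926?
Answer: -8375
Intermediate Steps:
l = 876 (l = -4 + 880 = 876)
I = -2135 (I = (1926 + 876) - 4937 = 2802 - 4937 = -2135)
I + 80*(-78) = -2135 + 80*(-78) = -2135 - 6240 = -8375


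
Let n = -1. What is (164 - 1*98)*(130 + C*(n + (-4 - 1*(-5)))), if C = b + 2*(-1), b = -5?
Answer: 8580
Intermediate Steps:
C = -7 (C = -5 + 2*(-1) = -5 - 2 = -7)
(164 - 1*98)*(130 + C*(n + (-4 - 1*(-5)))) = (164 - 1*98)*(130 - 7*(-1 + (-4 - 1*(-5)))) = (164 - 98)*(130 - 7*(-1 + (-4 + 5))) = 66*(130 - 7*(-1 + 1)) = 66*(130 - 7*0) = 66*(130 + 0) = 66*130 = 8580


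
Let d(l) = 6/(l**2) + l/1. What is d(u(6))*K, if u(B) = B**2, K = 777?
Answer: 2014243/72 ≈ 27976.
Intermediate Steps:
d(l) = l + 6/l**2 (d(l) = 6/l**2 + l*1 = 6/l**2 + l = l + 6/l**2)
d(u(6))*K = (6**2 + 6/(6**2)**2)*777 = (36 + 6/36**2)*777 = (36 + 6*(1/1296))*777 = (36 + 1/216)*777 = (7777/216)*777 = 2014243/72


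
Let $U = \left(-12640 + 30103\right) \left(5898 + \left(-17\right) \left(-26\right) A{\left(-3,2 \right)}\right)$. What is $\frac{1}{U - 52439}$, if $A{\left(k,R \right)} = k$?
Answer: $\frac{1}{79788397} \approx 1.2533 \cdot 10^{-8}$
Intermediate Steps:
$U = 79840836$ ($U = \left(-12640 + 30103\right) \left(5898 + \left(-17\right) \left(-26\right) \left(-3\right)\right) = 17463 \left(5898 + 442 \left(-3\right)\right) = 17463 \left(5898 - 1326\right) = 17463 \cdot 4572 = 79840836$)
$\frac{1}{U - 52439} = \frac{1}{79840836 - 52439} = \frac{1}{79788397}$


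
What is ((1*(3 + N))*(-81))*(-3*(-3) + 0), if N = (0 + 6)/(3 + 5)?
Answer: -10935/4 ≈ -2733.8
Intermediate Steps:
N = 3/4 (N = 6/8 = 6*(1/8) = 3/4 ≈ 0.75000)
((1*(3 + N))*(-81))*(-3*(-3) + 0) = ((1*(3 + 3/4))*(-81))*(-3*(-3) + 0) = ((1*(15/4))*(-81))*(9 + 0) = ((15/4)*(-81))*9 = -1215/4*9 = -10935/4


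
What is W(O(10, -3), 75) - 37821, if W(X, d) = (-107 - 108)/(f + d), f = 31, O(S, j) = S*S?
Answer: -4009241/106 ≈ -37823.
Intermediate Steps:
O(S, j) = S**2
W(X, d) = -215/(31 + d) (W(X, d) = (-107 - 108)/(31 + d) = -215/(31 + d))
W(O(10, -3), 75) - 37821 = -215/(31 + 75) - 37821 = -215/106 - 37821 = -4009241/106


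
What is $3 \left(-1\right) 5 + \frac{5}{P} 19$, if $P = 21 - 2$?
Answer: $-10$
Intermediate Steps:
$P = 19$
$3 \left(-1\right) 5 + \frac{5}{P} 19 = 3 \left(-1\right) 5 + \frac{5}{19} \cdot 19 = \left(-3\right) 5 + 5 \cdot \frac{1}{19} \cdot 19 = -15 + \frac{5}{19} \cdot 19 = -15 + 5 = -10$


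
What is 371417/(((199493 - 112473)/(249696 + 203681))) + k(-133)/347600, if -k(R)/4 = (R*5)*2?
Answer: 146332584163987/75620380 ≈ 1.9351e+6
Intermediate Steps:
k(R) = -40*R (k(R) = -4*R*5*2 = -4*5*R*2 = -40*R)
371417/(((199493 - 112473)/(249696 + 203681))) + k(-133)/347600 = 371417/(((199493 - 112473)/(249696 + 203681))) - 40*(-133)/347600 = 371417/((87020/453377)) + 5320*(1/347600) = 371417/((87020*(1/453377))) + 133/8690 = 371417/(87020/453377) + 133/8690 = 371417*(453377/87020) + 133/8690 = 168391925209/87020 + 133/8690 = 146332584163987/75620380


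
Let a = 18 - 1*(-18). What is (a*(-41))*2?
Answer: -2952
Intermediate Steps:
a = 36 (a = 18 + 18 = 36)
(a*(-41))*2 = (36*(-41))*2 = -1476*2 = -2952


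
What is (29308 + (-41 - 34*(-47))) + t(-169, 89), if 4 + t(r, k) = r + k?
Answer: 30781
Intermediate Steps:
t(r, k) = -4 + k + r (t(r, k) = -4 + (r + k) = -4 + (k + r) = -4 + k + r)
(29308 + (-41 - 34*(-47))) + t(-169, 89) = (29308 + (-41 - 34*(-47))) + (-4 + 89 - 169) = (29308 + (-41 + 1598)) - 84 = (29308 + 1557) - 84 = 30865 - 84 = 30781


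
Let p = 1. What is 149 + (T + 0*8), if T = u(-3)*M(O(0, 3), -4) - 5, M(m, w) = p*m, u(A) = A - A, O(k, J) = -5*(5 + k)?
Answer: 144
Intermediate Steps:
O(k, J) = -25 - 5*k
u(A) = 0
M(m, w) = m (M(m, w) = 1*m = m)
T = -5 (T = 0*(-25 - 5*0) - 5 = 0*(-25 + 0) - 5 = 0*(-25) - 5 = 0 - 5 = -5)
149 + (T + 0*8) = 149 + (-5 + 0*8) = 149 + (-5 + 0) = 149 - 5 = 144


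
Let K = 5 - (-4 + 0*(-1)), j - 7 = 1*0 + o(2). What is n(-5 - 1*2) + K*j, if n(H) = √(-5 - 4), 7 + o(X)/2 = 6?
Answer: 45 + 3*I ≈ 45.0 + 3.0*I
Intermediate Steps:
o(X) = -2 (o(X) = -14 + 2*6 = -14 + 12 = -2)
n(H) = 3*I (n(H) = √(-9) = 3*I)
j = 5 (j = 7 + (1*0 - 2) = 7 + (0 - 2) = 7 - 2 = 5)
K = 9 (K = 5 - (-4 + 0) = 5 - 1*(-4) = 5 + 4 = 9)
n(-5 - 1*2) + K*j = 3*I + 9*5 = 3*I + 45 = 45 + 3*I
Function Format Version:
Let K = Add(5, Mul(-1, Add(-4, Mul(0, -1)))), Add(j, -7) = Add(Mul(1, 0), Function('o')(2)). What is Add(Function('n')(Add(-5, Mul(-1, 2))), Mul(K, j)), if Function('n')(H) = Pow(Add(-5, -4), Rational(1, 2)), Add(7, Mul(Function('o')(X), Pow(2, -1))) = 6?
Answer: Add(45, Mul(3, I)) ≈ Add(45.000, Mul(3.0000, I))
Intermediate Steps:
Function('o')(X) = -2 (Function('o')(X) = Add(-14, Mul(2, 6)) = Add(-14, 12) = -2)
Function('n')(H) = Mul(3, I) (Function('n')(H) = Pow(-9, Rational(1, 2)) = Mul(3, I))
j = 5 (j = Add(7, Add(Mul(1, 0), -2)) = Add(7, Add(0, -2)) = Add(7, -2) = 5)
K = 9 (K = Add(5, Mul(-1, Add(-4, 0))) = Add(5, Mul(-1, -4)) = Add(5, 4) = 9)
Add(Function('n')(Add(-5, Mul(-1, 2))), Mul(K, j)) = Add(Mul(3, I), Mul(9, 5)) = Add(Mul(3, I), 45) = Add(45, Mul(3, I))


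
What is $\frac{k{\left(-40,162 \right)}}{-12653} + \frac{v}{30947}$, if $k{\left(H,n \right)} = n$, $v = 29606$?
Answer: $\frac{369591304}{391572391} \approx 0.94386$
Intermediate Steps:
$\frac{k{\left(-40,162 \right)}}{-12653} + \frac{v}{30947} = \frac{162}{-12653} + \frac{29606}{30947} = 162 \left(- \frac{1}{12653}\right) + 29606 \cdot \frac{1}{30947} = - \frac{162}{12653} + \frac{29606}{30947} = \frac{369591304}{391572391}$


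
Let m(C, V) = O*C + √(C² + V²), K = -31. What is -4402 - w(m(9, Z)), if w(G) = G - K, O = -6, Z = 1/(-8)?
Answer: -4379 - √5185/8 ≈ -4388.0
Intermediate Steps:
Z = -⅛ ≈ -0.12500
m(C, V) = √(C² + V²) - 6*C (m(C, V) = -6*C + √(C² + V²) = √(C² + V²) - 6*C)
w(G) = 31 + G (w(G) = G - 1*(-31) = G + 31 = 31 + G)
-4402 - w(m(9, Z)) = -4402 - (31 + (√(9² + (-⅛)²) - 6*9)) = -4402 - (31 + (√(81 + 1/64) - 54)) = -4402 - (31 + (√(5185/64) - 54)) = -4402 - (31 + (√5185/8 - 54)) = -4402 - (31 + (-54 + √5185/8)) = -4402 - (-23 + √5185/8) = -4402 + (23 - √5185/8) = -4379 - √5185/8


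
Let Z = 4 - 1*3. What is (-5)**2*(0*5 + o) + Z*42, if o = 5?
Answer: 167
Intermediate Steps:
Z = 1 (Z = 4 - 3 = 1)
(-5)**2*(0*5 + o) + Z*42 = (-5)**2*(0*5 + 5) + 1*42 = 25*(0 + 5) + 42 = 25*5 + 42 = 125 + 42 = 167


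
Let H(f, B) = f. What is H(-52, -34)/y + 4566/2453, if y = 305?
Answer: 1265074/748165 ≈ 1.6909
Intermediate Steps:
H(-52, -34)/y + 4566/2453 = -52/305 + 4566/2453 = 1265074/748165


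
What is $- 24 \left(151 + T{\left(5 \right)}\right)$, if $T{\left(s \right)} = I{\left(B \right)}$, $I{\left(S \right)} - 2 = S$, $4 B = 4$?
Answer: $-3696$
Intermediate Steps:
$B = 1$ ($B = \frac{1}{4} \cdot 4 = 1$)
$I{\left(S \right)} = 2 + S$
$T{\left(s \right)} = 3$ ($T{\left(s \right)} = 2 + 1 = 3$)
$- 24 \left(151 + T{\left(5 \right)}\right) = - 24 \left(151 + 3\right) = \left(-24\right) 154 = -3696$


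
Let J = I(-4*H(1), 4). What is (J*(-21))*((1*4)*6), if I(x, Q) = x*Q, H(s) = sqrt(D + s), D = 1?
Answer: 8064*sqrt(2) ≈ 11404.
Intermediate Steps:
H(s) = sqrt(1 + s)
I(x, Q) = Q*x
J = -16*sqrt(2) (J = 4*(-4*sqrt(1 + 1)) = 4*(-4*sqrt(2)) = -16*sqrt(2) ≈ -22.627)
(J*(-21))*((1*4)*6) = (-16*sqrt(2)*(-21))*((1*4)*6) = (336*sqrt(2))*(4*6) = (336*sqrt(2))*24 = 8064*sqrt(2)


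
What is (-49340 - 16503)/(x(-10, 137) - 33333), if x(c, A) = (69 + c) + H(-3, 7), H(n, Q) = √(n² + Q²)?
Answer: 1095429991/553579509 + 65843*√58/1107159018 ≈ 1.9793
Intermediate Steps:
H(n, Q) = √(Q² + n²)
x(c, A) = 69 + c + √58 (x(c, A) = (69 + c) + √(7² + (-3)²) = (69 + c) + √(49 + 9) = (69 + c) + √58 = 69 + c + √58)
(-49340 - 16503)/(x(-10, 137) - 33333) = (-49340 - 16503)/((69 - 10 + √58) - 33333) = -65843/((59 + √58) - 33333) = -65843/(-33274 + √58)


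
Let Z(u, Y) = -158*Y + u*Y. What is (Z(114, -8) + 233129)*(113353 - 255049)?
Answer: -33083323776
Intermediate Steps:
Z(u, Y) = -158*Y + Y*u
(Z(114, -8) + 233129)*(113353 - 255049) = (-8*(-158 + 114) + 233129)*(113353 - 255049) = (-8*(-44) + 233129)*(-141696) = (352 + 233129)*(-141696) = 233481*(-141696) = -33083323776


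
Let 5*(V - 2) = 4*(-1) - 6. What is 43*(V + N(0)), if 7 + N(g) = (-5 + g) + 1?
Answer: -473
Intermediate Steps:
V = 0 (V = 2 + (4*(-1) - 6)/5 = 2 + (-4 - 6)/5 = 2 + (1/5)*(-10) = 2 - 2 = 0)
N(g) = -11 + g (N(g) = -7 + ((-5 + g) + 1) = -7 + (-4 + g) = -11 + g)
43*(V + N(0)) = 43*(0 + (-11 + 0)) = 43*(0 - 11) = 43*(-11) = -473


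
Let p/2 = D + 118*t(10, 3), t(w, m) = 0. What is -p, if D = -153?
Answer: 306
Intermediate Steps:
p = -306 (p = 2*(-153 + 118*0) = 2*(-153 + 0) = 2*(-153) = -306)
-p = -1*(-306) = 306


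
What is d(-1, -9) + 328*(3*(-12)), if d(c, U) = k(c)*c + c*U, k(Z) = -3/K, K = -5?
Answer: -58998/5 ≈ -11800.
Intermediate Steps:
k(Z) = ⅗ (k(Z) = -3/(-5) = -3*(-⅕) = ⅗)
d(c, U) = 3*c/5 + U*c (d(c, U) = 3*c/5 + c*U = 3*c/5 + U*c)
d(-1, -9) + 328*(3*(-12)) = (⅕)*(-1)*(3 + 5*(-9)) + 328*(3*(-12)) = (⅕)*(-1)*(3 - 45) + 328*(-36) = (⅕)*(-1)*(-42) - 11808 = 42/5 - 11808 = -58998/5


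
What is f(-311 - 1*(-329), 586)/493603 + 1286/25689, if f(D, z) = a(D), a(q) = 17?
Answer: 635210171/12680167467 ≈ 0.050095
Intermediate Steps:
f(D, z) = 17
f(-311 - 1*(-329), 586)/493603 + 1286/25689 = 17/493603 + 1286/25689 = 635210171/12680167467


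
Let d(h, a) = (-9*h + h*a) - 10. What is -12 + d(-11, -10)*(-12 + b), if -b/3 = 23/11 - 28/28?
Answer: -33564/11 ≈ -3051.3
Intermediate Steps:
b = -36/11 (b = -3*(23/11 - 28/28) = -3*(23*(1/11) - 28*1/28) = -3*(23/11 - 1) = -3*12/11 = -36/11 ≈ -3.2727)
d(h, a) = -10 - 9*h + a*h (d(h, a) = (-9*h + a*h) - 10 = -10 - 9*h + a*h)
-12 + d(-11, -10)*(-12 + b) = -12 + (-10 - 9*(-11) - 10*(-11))*(-12 - 36/11) = -12 + (-10 + 99 + 110)*(-168/11) = -12 + 199*(-168/11) = -12 - 33432/11 = -33564/11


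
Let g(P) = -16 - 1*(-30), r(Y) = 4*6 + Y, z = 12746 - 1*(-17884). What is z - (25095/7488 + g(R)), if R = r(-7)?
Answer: 76409171/2496 ≈ 30613.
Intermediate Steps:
z = 30630 (z = 12746 + 17884 = 30630)
r(Y) = 24 + Y
R = 17 (R = 24 - 7 = 17)
g(P) = 14 (g(P) = -16 + 30 = 14)
z - (25095/7488 + g(R)) = 30630 - (25095/7488 + 14) = 30630 - (25095*(1/7488) + 14) = 30630 - (8365/2496 + 14) = 30630 - 1*43309/2496 = 30630 - 43309/2496 = 76409171/2496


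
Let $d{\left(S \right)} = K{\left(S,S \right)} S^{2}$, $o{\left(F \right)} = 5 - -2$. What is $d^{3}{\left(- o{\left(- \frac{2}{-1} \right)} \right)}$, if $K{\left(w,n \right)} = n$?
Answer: $-40353607$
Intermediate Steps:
$o{\left(F \right)} = 7$ ($o{\left(F \right)} = 5 + 2 = 7$)
$d{\left(S \right)} = S^{3}$ ($d{\left(S \right)} = S S^{2} = S^{3}$)
$d^{3}{\left(- o{\left(- \frac{2}{-1} \right)} \right)} = \left(\left(\left(-1\right) 7\right)^{3}\right)^{3} = \left(\left(-7\right)^{3}\right)^{3} = \left(-343\right)^{3} = -40353607$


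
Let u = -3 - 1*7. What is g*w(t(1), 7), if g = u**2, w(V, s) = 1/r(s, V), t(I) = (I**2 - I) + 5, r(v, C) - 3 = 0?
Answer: 100/3 ≈ 33.333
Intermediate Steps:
r(v, C) = 3 (r(v, C) = 3 + 0 = 3)
u = -10 (u = -3 - 7 = -10)
t(I) = 5 + I**2 - I
w(V, s) = 1/3
g = 100 (g = (-10)**2 = 100)
g*w(t(1), 7) = 100*(1/3) = 100/3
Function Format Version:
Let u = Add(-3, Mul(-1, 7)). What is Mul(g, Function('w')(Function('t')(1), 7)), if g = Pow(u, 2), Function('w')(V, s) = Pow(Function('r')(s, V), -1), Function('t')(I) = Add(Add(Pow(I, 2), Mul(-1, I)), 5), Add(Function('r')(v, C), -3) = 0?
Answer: Rational(100, 3) ≈ 33.333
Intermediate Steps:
Function('r')(v, C) = 3 (Function('r')(v, C) = Add(3, 0) = 3)
u = -10 (u = Add(-3, -7) = -10)
Function('t')(I) = Add(5, Pow(I, 2), Mul(-1, I))
Function('w')(V, s) = Rational(1, 3) (Function('w')(V, s) = Pow(3, -1) = Rational(1, 3))
g = 100 (g = Pow(-10, 2) = 100)
Mul(g, Function('w')(Function('t')(1), 7)) = Mul(100, Rational(1, 3)) = Rational(100, 3)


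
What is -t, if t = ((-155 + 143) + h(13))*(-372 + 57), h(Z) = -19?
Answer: -9765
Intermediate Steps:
t = 9765 (t = ((-155 + 143) - 19)*(-372 + 57) = (-12 - 19)*(-315) = -31*(-315) = 9765)
-t = -1*9765 = -9765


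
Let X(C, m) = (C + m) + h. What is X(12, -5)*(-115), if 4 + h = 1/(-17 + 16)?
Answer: -230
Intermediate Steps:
h = -5 (h = -4 + 1/(-17 + 16) = -4 + 1/(-1) = -4 - 1 = -5)
X(C, m) = -5 + C + m (X(C, m) = (C + m) - 5 = -5 + C + m)
X(12, -5)*(-115) = (-5 + 12 - 5)*(-115) = 2*(-115) = -230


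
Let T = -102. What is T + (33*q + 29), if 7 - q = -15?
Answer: 653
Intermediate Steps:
q = 22 (q = 7 - 1*(-15) = 7 + 15 = 22)
T + (33*q + 29) = -102 + (33*22 + 29) = -102 + (726 + 29) = -102 + 755 = 653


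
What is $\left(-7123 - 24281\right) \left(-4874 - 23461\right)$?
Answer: $889832340$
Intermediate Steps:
$\left(-7123 - 24281\right) \left(-4874 - 23461\right) = \left(-31404\right) \left(-28335\right) = 889832340$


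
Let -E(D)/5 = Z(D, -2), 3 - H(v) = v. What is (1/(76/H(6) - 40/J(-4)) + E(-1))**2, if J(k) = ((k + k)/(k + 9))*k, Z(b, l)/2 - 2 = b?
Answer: 14455204/143641 ≈ 100.63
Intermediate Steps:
Z(b, l) = 4 + 2*b
H(v) = 3 - v
J(k) = 2*k**2/(9 + k) (J(k) = ((2*k)/(9 + k))*k = (2*k/(9 + k))*k = 2*k**2/(9 + k))
E(D) = -20 - 10*D (E(D) = -5*(4 + 2*D) = -20 - 10*D)
(1/(76/H(6) - 40/J(-4)) + E(-1))**2 = (1/(76/(3 - 1*6) - 40/(2*(-4)**2/(9 - 4))) + (-20 - 10*(-1)))**2 = (1/(76/(3 - 6) - 40/(2*16/5)) + (-20 + 10))**2 = (1/(76/(-3) - 40/(2*16*(1/5))) - 10)**2 = (1/(76*(-1/3) - 40/32/5) - 10)**2 = (1/(-76/3 - 40*5/32) - 10)**2 = (1/(-76/3 - 25/4) - 10)**2 = (1/(-379/12) - 10)**2 = (-12/379 - 10)**2 = (-3802/379)**2 = 14455204/143641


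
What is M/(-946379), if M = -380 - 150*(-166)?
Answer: -24520/946379 ≈ -0.025909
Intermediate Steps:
M = 24520 (M = -380 + 24900 = 24520)
M/(-946379) = 24520/(-946379) = 24520*(-1/946379) = -24520/946379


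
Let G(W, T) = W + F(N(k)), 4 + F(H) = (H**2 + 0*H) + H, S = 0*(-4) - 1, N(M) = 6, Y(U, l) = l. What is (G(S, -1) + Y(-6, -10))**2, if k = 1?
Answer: 729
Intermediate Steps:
S = -1 (S = 0 - 1 = -1)
F(H) = -4 + H + H**2 (F(H) = -4 + ((H**2 + 0*H) + H) = -4 + ((H**2 + 0) + H) = -4 + (H**2 + H) = -4 + (H + H**2) = -4 + H + H**2)
G(W, T) = 38 + W (G(W, T) = W + (-4 + 6 + 6**2) = W + (-4 + 6 + 36) = W + 38 = 38 + W)
(G(S, -1) + Y(-6, -10))**2 = ((38 - 1) - 10)**2 = (37 - 10)**2 = 27**2 = 729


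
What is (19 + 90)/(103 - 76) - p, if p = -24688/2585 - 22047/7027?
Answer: 8202762572/490449465 ≈ 16.725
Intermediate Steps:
p = -230474071/18164795 (p = -24688*1/2585 - 22047*1/7027 = -24688/2585 - 22047/7027 = -230474071/18164795 ≈ -12.688)
(19 + 90)/(103 - 76) - p = (19 + 90)/(103 - 76) - 1*(-230474071/18164795) = 109/27 + 230474071/18164795 = 8202762572/490449465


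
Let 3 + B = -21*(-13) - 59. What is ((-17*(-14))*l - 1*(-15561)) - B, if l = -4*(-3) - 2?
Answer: 17730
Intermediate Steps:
l = 10 (l = 12 - 2 = 10)
B = 211 (B = -3 + (-21*(-13) - 59) = -3 + (273 - 59) = -3 + 214 = 211)
((-17*(-14))*l - 1*(-15561)) - B = (-17*(-14)*10 - 1*(-15561)) - 1*211 = (238*10 + 15561) - 211 = (2380 + 15561) - 211 = 17941 - 211 = 17730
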